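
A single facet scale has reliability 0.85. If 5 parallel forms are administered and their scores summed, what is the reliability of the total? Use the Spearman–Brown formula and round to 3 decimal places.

ρ_k = kρ / (1 + (k−1)ρ) = 5·0.85 / (1 + 4·0.85) = 4.250 / 4.400 = 0.966.

0.966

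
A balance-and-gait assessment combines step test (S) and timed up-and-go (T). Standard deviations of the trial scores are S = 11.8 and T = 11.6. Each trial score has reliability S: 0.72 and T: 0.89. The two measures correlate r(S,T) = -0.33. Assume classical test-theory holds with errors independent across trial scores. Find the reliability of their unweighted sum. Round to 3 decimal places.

Var(S+T) = 11.8² + 11.6² + 2·[11.8·11.6·(-0.33)] = 273.8 − 90.3408 = 183.459.
Under uncorrelated errors the observed covariances equal the true-score covariances, so only the own-variance terms attenuate.
True-score variance = [11.8²·0.72 + 11.6²·0.89] − 90.3408 = 220.011 − 90.3408 = 129.67.
Reliability = 129.67 / 183.459 = 0.707.

0.707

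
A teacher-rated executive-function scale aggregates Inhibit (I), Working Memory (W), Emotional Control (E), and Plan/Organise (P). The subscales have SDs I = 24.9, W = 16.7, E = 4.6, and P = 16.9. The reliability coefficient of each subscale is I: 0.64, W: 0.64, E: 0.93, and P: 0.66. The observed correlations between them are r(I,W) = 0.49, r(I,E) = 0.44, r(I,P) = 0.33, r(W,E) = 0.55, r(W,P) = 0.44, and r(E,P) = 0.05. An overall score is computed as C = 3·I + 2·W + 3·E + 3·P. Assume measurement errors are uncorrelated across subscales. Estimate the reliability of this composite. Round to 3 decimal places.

Var(C) = 3²·24.9² + 2²·16.7² + 3²·4.6² + 3²·16.9² + 2·[6·24.9·16.7·0.49 + 9·24.9·4.6·0.44 + 9·24.9·16.9·0.33 + 6·16.7·4.6·0.55 + 6·16.7·16.9·0.44 + 9·4.6·16.9·0.05] = 9456.58 + 7919 = 17375.6.
With uncorrelated errors the cross-covariances are all true-score covariance, so they carry over unchanged; only the diagonal terms shrink to ρᵢσᵢ².
True-score variance = [3²·24.9²·0.64 + 2²·16.7²·0.64 + 3²·4.6²·0.93 + 3²·16.9²·0.66] + 7919 = 6158.85 + 7919 = 14077.8.
Reliability = 14077.8 / 17375.6 = 0.810.

0.810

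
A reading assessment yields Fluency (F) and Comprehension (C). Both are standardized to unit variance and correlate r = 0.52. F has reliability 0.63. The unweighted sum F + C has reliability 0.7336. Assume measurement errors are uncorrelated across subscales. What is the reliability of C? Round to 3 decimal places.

Var(F+C) = 2 + 2·0.52 = 3.040.
True-score variance = ρ_F + ρ_C + 2·0.52, so 0.7336 = (0.63 + ρ_C + 1.04) / 3.040.
ρ_C = 0.7336·3.040 − 0.63 − 1.04 = 0.560.

0.560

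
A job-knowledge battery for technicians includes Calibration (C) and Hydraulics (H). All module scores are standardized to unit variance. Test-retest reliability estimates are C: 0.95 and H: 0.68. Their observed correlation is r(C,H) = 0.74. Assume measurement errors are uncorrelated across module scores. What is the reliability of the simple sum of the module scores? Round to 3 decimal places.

0.894

Var(C+H) = 2 + 2·[0.74] = 2 + 1.48 = 3.48.
Because errors are independent across components, Cov(Tᵢ,Tⱼ) = Cov(Xᵢ,Xⱼ); the off-diagonal part of the true-score variance is the same as above.
True-score variance = [0.95 + 0.68] + 1.48 = 1.63 + 1.48 = 3.11.
Reliability = 3.11 / 3.48 = 0.894.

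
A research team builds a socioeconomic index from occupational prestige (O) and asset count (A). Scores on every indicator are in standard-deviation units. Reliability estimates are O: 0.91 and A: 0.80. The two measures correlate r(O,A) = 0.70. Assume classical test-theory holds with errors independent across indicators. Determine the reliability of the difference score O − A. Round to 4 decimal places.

Var(O−A) = 1 + 1 − 2·0.70 = 2 − 1.4 = 0.6.
Under uncorrelated errors the observed covariances equal the true-score covariances, so only the own-variance terms attenuate.
True-score variance = [0.91 + 0.80] − 1.4 = 1.71 − 1.4 = 0.31.
Reliability = 0.31 / 0.6 = 0.5167.

0.5167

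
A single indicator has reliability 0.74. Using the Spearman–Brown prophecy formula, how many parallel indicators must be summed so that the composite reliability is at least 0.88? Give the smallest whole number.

3

k ≥ ρ*(1−ρ₁)/(ρ₁(1−ρ*)) = 0.88·0.26 / (0.74·0.12) = 2.577.
Smallest integer k = 3.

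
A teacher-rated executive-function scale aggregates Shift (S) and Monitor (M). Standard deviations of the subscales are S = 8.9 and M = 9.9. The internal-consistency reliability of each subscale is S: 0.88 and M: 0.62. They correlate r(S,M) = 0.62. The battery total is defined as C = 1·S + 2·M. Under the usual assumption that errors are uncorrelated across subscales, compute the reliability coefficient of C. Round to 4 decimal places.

0.7702

Var(C) = 8.9² + 2²·9.9² + 2·[2·8.9·9.9·0.62] = 471.25 + 218.513 = 689.763.
Because errors are independent across components, Cov(Tᵢ,Tⱼ) = Cov(Xᵢ,Xⱼ); the off-diagonal part of the true-score variance is the same as above.
True-score variance = [8.9²·0.88 + 2²·9.9²·0.62] + 218.513 = 312.77 + 218.513 = 531.282.
Reliability = 531.282 / 689.763 = 0.7702.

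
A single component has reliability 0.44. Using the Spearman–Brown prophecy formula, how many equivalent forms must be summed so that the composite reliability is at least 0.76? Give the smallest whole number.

k ≥ ρ*(1−ρ₁)/(ρ₁(1−ρ*)) = 0.76·0.56 / (0.44·0.24) = 4.030.
Smallest integer k = 5.

5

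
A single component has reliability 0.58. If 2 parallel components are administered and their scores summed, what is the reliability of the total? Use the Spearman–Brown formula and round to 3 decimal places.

0.734

ρ_k = kρ / (1 + (k−1)ρ) = 2·0.58 / (1 + 1·0.58) = 1.160 / 1.580 = 0.734.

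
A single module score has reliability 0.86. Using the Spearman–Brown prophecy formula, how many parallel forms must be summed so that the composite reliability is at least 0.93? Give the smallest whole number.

k ≥ ρ*(1−ρ₁)/(ρ₁(1−ρ*)) = 0.93·0.14 / (0.86·0.07) = 2.163.
Smallest integer k = 3.

3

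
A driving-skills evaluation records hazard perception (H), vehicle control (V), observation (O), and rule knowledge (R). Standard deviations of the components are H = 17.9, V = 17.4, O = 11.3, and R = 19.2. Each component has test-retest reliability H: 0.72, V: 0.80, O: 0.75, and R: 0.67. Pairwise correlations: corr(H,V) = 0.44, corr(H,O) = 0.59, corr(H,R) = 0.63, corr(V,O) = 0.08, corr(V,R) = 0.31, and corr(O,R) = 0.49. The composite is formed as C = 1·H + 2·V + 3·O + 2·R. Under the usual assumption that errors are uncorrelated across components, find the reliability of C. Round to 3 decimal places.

Var(C) = 17.9² + 2²·17.4² + 3²·11.3² + 2²·19.2² + 2·[2·17.9·17.4·0.44 + 3·17.9·11.3·0.59 + 2·17.9·19.2·0.63 + 6·17.4·11.3·0.08 + 4·17.4·19.2·0.31 + 6·11.3·19.2·0.49] = 4155.22 + 4423.28 = 8578.5.
With uncorrelated errors the cross-covariances are all true-score covariance, so they carry over unchanged; only the diagonal terms shrink to ρᵢσᵢ².
True-score variance = [17.9²·0.72 + 2²·17.4²·0.80 + 3²·11.3²·0.75 + 2²·19.2²·0.67] + 4423.28 = 3049.39 + 4423.28 = 7472.67.
Reliability = 7472.67 / 8578.5 = 0.871.

0.871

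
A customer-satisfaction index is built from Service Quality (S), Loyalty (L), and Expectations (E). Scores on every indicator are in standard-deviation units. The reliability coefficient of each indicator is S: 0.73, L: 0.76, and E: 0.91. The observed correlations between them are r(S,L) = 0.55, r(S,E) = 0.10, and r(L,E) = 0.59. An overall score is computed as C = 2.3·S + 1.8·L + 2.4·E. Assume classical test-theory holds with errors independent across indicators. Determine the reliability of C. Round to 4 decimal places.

Var(C) = 2.3² + 1.8² + 2.4² + 2·[4.14·0.55 + 5.52·0.10 + 4.32·0.59] = 14.29 + 10.7556 = 25.0456.
Under uncorrelated errors the observed covariances equal the true-score covariances, so only the own-variance terms attenuate.
True-score variance = [2.3²·0.73 + 1.8²·0.76 + 2.4²·0.91] + 10.7556 = 11.5657 + 10.7556 = 22.3213.
Reliability = 22.3213 / 25.0456 = 0.8912.

0.8912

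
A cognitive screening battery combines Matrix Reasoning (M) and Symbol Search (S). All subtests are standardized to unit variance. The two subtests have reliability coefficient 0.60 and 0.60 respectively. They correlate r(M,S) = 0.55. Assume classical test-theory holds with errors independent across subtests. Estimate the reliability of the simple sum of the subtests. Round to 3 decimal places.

Var(M+S) = 2 + 2·[0.55] = 2 + 1.1 = 3.1.
Under uncorrelated errors the observed covariances equal the true-score covariances, so only the own-variance terms attenuate.
True-score variance = [0.60 + 0.60] + 1.1 = 1.2 + 1.1 = 2.3.
Reliability = 2.3 / 3.1 = 0.742.

0.742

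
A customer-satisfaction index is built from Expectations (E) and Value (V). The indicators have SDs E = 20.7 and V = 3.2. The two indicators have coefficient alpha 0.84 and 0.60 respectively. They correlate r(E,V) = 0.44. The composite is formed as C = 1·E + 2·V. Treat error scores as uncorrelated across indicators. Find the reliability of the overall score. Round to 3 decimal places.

0.855

Var(C) = 20.7² + 2²·3.2² + 2·[2·20.7·3.2·0.44] = 469.45 + 116.582 = 586.032.
With uncorrelated errors the cross-covariances are all true-score covariance, so they carry over unchanged; only the diagonal terms shrink to ρᵢσᵢ².
True-score variance = [20.7²·0.84 + 2²·3.2²·0.60] + 116.582 = 384.508 + 116.582 = 501.09.
Reliability = 501.09 / 586.032 = 0.855.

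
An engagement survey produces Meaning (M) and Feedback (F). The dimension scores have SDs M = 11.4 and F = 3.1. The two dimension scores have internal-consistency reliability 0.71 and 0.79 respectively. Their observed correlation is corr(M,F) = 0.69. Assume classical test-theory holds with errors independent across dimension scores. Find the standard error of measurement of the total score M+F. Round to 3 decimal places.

Var(total) = 139.57 + 48.7692 = 188.339.
True-score variance = 99.8635 + 48.7692 = 148.633, so reliability = 0.7892.
Error variance = 188.339 − 148.633 = 39.7065; SEM = √39.7065 = 6.301.

6.301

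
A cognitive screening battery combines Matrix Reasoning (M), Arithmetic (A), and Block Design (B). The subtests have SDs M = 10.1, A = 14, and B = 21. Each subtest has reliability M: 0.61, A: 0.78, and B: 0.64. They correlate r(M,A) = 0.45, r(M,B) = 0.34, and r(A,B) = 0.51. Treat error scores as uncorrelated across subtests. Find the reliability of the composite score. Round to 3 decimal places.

0.816

Var(M+A+B) = 10.1² + 14² + 21² + 2·[10.1·14·0.45 + 10.1·21·0.34 + 14·21·0.51] = 739.01 + 571.368 = 1310.38.
Under uncorrelated errors the observed covariances equal the true-score covariances, so only the own-variance terms attenuate.
True-score variance = [10.1²·0.61 + 14²·0.78 + 21²·0.64] + 571.368 = 497.346 + 571.368 = 1068.71.
Reliability = 1068.71 / 1310.38 = 0.816.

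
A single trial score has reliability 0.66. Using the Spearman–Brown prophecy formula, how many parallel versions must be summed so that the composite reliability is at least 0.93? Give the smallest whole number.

k ≥ ρ*(1−ρ₁)/(ρ₁(1−ρ*)) = 0.93·0.34 / (0.66·0.07) = 6.844.
Smallest integer k = 7.

7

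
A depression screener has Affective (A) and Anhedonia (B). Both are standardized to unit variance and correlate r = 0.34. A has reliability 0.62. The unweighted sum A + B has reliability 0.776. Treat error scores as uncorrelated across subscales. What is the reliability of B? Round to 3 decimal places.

Var(A+B) = 2 + 2·0.34 = 2.680.
True-score variance = ρ_A + ρ_B + 2·0.34, so 0.776 = (0.62 + ρ_B + 0.68) / 2.680.
ρ_B = 0.776·2.680 − 0.62 − 0.68 = 0.780.

0.780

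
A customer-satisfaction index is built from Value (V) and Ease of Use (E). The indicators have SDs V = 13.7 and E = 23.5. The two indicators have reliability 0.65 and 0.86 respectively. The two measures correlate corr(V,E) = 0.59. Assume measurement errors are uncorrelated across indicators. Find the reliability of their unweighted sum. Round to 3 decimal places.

0.872

Var(V+E) = 13.7² + 23.5² + 2·[13.7·23.5·0.59] = 739.94 + 379.901 = 1119.84.
With uncorrelated errors the cross-covariances are all true-score covariance, so they carry over unchanged; only the diagonal terms shrink to ρᵢσᵢ².
True-score variance = [13.7²·0.65 + 23.5²·0.86] + 379.901 = 596.933 + 379.901 = 976.834.
Reliability = 976.834 / 1119.84 = 0.872.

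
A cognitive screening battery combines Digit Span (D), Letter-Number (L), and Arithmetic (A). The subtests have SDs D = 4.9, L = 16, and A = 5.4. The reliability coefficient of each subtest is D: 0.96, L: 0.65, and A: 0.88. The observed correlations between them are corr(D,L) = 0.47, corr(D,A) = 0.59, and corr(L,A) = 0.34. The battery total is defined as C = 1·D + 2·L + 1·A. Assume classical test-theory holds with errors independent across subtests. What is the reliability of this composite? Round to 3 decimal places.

Var(C) = 4.9² + 2²·16² + 5.4² + 2·[2·4.9·16·0.47 + 4.9·5.4·0.59 + 2·16·5.4·0.34] = 1077.17 + 296.119 = 1373.29.
Under uncorrelated errors the observed covariances equal the true-score covariances, so only the own-variance terms attenuate.
True-score variance = [4.9²·0.96 + 2²·16²·0.65 + 5.4²·0.88] + 296.119 = 714.31 + 296.119 = 1010.43.
Reliability = 1010.43 / 1373.29 = 0.736.

0.736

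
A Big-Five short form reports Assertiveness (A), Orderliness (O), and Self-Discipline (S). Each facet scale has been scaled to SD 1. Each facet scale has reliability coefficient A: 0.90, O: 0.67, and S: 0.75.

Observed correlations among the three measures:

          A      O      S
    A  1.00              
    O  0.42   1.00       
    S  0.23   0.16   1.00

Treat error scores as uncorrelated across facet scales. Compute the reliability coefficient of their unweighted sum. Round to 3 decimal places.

Var(A+O+S) = 3 + 2·[0.42 + 0.23 + 0.16] = 3 + 1.62 = 4.62.
Because errors are independent across components, Cov(Tᵢ,Tⱼ) = Cov(Xᵢ,Xⱼ); the off-diagonal part of the true-score variance is the same as above.
True-score variance = [0.90 + 0.67 + 0.75] + 1.62 = 2.32 + 1.62 = 3.94.
Reliability = 3.94 / 4.62 = 0.853.

0.853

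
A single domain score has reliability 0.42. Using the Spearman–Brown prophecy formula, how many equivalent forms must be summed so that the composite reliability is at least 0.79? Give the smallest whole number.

k ≥ ρ*(1−ρ₁)/(ρ₁(1−ρ*)) = 0.79·0.58 / (0.42·0.21) = 5.195.
Smallest integer k = 6.

6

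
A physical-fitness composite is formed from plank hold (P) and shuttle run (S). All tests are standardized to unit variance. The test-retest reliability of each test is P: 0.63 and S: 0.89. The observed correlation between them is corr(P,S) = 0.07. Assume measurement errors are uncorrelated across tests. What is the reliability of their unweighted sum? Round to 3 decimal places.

0.776

Var(P+S) = 2 + 2·[0.07] = 2 + 0.14 = 2.14.
Because errors are independent across components, Cov(Tᵢ,Tⱼ) = Cov(Xᵢ,Xⱼ); the off-diagonal part of the true-score variance is the same as above.
True-score variance = [0.63 + 0.89] + 0.14 = 1.52 + 0.14 = 1.66.
Reliability = 1.66 / 2.14 = 0.776.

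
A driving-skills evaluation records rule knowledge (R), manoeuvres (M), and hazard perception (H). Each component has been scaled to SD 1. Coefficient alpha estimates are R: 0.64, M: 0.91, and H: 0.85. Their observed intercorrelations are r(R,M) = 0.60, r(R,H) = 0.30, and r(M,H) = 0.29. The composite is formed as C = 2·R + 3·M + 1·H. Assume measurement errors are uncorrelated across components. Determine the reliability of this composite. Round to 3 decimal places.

0.901

Var(C) = 2² + 3² + 1 + 2·[6·0.60 + 2·0.30 + 3·0.29] = 14 + 10.14 = 24.14.
Under uncorrelated errors the observed covariances equal the true-score covariances, so only the own-variance terms attenuate.
True-score variance = [2²·0.64 + 3²·0.91 + 0.85] + 10.14 = 11.6 + 10.14 = 21.74.
Reliability = 21.74 / 24.14 = 0.901.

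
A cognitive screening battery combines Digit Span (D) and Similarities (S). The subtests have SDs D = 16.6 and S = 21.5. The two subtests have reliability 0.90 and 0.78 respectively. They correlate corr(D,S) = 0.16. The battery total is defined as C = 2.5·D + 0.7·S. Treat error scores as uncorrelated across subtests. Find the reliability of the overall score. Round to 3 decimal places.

0.897

Var(C) = 2.5²·16.6² + 0.7²·21.5² + 2·[1.75·16.6·21.5·0.16] = 1948.75 + 199.864 = 2148.62.
Under uncorrelated errors the observed covariances equal the true-score covariances, so only the own-variance terms attenuate.
True-score variance = [2.5²·16.6²·0.90 + 0.7²·21.5²·0.78] + 199.864 = 1726.7 + 199.864 = 1926.56.
Reliability = 1926.56 / 2148.62 = 0.897.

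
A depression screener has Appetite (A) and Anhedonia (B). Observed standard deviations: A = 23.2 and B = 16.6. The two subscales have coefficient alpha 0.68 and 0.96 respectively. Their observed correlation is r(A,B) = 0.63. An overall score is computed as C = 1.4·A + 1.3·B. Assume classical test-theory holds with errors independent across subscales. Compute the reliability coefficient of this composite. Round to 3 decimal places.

Var(C) = 1.4²·23.2² + 1.3²·16.6² + 2·[1.82·23.2·16.6·0.63] = 1520.65 + 883.157 = 2403.8.
Because errors are independent across components, Cov(Tᵢ,Tⱼ) = Cov(Xᵢ,Xⱼ); the off-diagonal part of the true-score variance is the same as above.
True-score variance = [1.4²·23.2²·0.68 + 1.3²·16.6²·0.96] + 883.157 = 1164.43 + 883.157 = 2047.59.
Reliability = 2047.59 / 2403.8 = 0.852.

0.852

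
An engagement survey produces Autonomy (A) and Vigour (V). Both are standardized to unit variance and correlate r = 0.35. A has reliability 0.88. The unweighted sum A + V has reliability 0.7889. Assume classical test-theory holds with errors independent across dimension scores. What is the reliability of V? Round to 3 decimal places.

0.550

Var(A+V) = 2 + 2·0.35 = 2.700.
True-score variance = ρ_A + ρ_V + 2·0.35, so 0.7889 = (0.88 + ρ_V + 0.70) / 2.700.
ρ_V = 0.7889·2.700 − 0.88 − 0.70 = 0.550.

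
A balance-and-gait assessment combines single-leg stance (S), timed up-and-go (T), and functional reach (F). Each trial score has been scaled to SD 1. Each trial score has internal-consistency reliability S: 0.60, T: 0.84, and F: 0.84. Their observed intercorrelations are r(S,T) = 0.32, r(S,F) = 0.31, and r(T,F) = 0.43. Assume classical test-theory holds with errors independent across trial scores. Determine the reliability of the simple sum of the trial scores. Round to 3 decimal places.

Var(S+T+F) = 3 + 2·[0.32 + 0.31 + 0.43] = 3 + 2.12 = 5.12.
Under uncorrelated errors the observed covariances equal the true-score covariances, so only the own-variance terms attenuate.
True-score variance = [0.60 + 0.84 + 0.84] + 2.12 = 2.28 + 2.12 = 4.4.
Reliability = 4.4 / 5.12 = 0.859.

0.859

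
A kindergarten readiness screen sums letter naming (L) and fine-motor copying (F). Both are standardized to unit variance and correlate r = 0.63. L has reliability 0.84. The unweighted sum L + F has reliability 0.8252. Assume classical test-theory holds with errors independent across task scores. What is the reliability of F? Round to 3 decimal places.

Var(L+F) = 2 + 2·0.63 = 3.260.
True-score variance = ρ_L + ρ_F + 2·0.63, so 0.8252 = (0.84 + ρ_F + 1.26) / 3.260.
ρ_F = 0.8252·3.260 − 0.84 − 1.26 = 0.590.

0.590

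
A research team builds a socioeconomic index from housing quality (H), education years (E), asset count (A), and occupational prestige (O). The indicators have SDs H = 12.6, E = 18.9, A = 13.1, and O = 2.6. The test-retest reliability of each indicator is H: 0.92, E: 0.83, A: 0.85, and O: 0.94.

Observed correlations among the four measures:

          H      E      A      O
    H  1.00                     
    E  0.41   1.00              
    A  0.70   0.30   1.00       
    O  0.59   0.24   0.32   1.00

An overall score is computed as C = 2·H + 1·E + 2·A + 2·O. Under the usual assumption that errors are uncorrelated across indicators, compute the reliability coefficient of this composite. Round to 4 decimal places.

Var(C) = 2²·12.6² + 18.9² + 2²·13.1² + 2²·2.6² + 2·[2·12.6·18.9·0.41 + 4·12.6·13.1·0.70 + 4·12.6·2.6·0.59 + 2·18.9·13.1·0.30 + 2·18.9·2.6·0.24 + 4·13.1·2.6·0.32] = 1705.73 + 1900.99 = 3606.72.
With uncorrelated errors the cross-covariances are all true-score covariance, so they carry over unchanged; only the diagonal terms shrink to ρᵢσᵢ².
True-score variance = [2²·12.6²·0.92 + 18.9²·0.83 + 2²·13.1²·0.85 + 2²·2.6²·0.94] + 1900.99 = 1489.61 + 1900.99 = 3390.6.
Reliability = 3390.6 / 3606.72 = 0.9401.

0.9401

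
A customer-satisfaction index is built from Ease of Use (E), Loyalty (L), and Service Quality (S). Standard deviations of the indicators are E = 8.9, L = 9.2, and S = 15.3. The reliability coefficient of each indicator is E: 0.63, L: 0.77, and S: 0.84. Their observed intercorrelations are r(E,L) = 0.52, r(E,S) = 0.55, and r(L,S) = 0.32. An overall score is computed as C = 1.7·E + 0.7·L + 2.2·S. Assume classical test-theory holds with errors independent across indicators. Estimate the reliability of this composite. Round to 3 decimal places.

0.875

Var(C) = 1.7²·8.9² + 0.7²·9.2² + 2.2²·15.3² + 2·[1.19·8.9·9.2·0.52 + 3.74·8.9·15.3·0.55 + 1.54·9.2·15.3·0.32] = 1403.39 + 800.271 = 2203.66.
Because errors are independent across components, Cov(Tᵢ,Tⱼ) = Cov(Xᵢ,Xⱼ); the off-diagonal part of the true-score variance is the same as above.
True-score variance = [1.7²·8.9²·0.63 + 0.7²·9.2²·0.77 + 2.2²·15.3²·0.84] + 800.271 = 1127.87 + 800.271 = 1928.14.
Reliability = 1928.14 / 2203.66 = 0.875.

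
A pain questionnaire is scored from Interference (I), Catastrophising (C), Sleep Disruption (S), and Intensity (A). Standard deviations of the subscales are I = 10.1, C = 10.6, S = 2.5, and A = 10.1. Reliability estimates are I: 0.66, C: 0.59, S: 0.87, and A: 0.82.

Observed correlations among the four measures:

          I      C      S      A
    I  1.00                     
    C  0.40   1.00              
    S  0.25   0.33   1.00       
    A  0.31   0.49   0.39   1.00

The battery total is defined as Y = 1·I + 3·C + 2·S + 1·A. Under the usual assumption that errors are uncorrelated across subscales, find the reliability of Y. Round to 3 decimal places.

0.770

Var(Y) = 10.1² + 3²·10.6² + 2²·2.5² + 10.1² + 2·[3·10.1·10.6·0.40 + 2·10.1·2.5·0.25 + 10.1·10.1·0.31 + 6·10.6·2.5·0.33 + 3·10.6·10.1·0.49 + 2·2.5·10.1·0.39] = 1240.26 + 804.527 = 2044.79.
With uncorrelated errors the cross-covariances are all true-score covariance, so they carry over unchanged; only the diagonal terms shrink to ρᵢσᵢ².
True-score variance = [10.1²·0.66 + 3²·10.6²·0.59 + 2²·2.5²·0.87 + 10.1²·0.82] + 804.527 = 769.356 + 804.527 = 1573.88.
Reliability = 1573.88 / 2044.79 = 0.770.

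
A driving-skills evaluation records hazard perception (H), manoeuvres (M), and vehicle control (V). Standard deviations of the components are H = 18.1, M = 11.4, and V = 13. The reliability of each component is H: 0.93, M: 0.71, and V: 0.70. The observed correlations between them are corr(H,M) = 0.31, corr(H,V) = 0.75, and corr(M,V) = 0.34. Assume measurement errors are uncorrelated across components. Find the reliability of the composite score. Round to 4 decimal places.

Var(H+M+V) = 18.1² + 11.4² + 13² + 2·[18.1·11.4·0.31 + 18.1·13·0.75 + 11.4·13·0.34] = 626.57 + 581.657 = 1208.23.
Under uncorrelated errors the observed covariances equal the true-score covariances, so only the own-variance terms attenuate.
True-score variance = [18.1²·0.93 + 11.4²·0.71 + 13²·0.70] + 581.657 = 515.249 + 581.657 = 1096.91.
Reliability = 1096.91 / 1208.23 = 0.9079.

0.9079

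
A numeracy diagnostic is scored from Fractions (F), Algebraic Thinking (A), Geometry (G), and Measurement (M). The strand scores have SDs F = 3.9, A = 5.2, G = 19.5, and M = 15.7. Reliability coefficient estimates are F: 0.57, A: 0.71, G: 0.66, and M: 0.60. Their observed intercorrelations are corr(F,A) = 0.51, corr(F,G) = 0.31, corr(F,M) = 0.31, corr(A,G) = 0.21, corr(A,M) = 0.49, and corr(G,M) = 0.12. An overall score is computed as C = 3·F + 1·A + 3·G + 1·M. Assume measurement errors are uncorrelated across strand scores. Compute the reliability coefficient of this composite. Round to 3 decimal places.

0.727

Var(C) = 3²·3.9² + 5.2² + 3²·19.5² + 15.7² + 2·[3·3.9·5.2·0.51 + 9·3.9·19.5·0.31 + 3·3.9·15.7·0.31 + 3·5.2·19.5·0.21 + 5.2·15.7·0.49 + 3·19.5·15.7·0.12] = 3832.67 + 1028.5 = 4861.17.
Because errors are independent across components, Cov(Tᵢ,Tⱼ) = Cov(Xᵢ,Xⱼ); the off-diagonal part of the true-score variance is the same as above.
True-score variance = [3²·3.9²·0.57 + 5.2²·0.71 + 3²·19.5²·0.66 + 15.7²·0.60] + 1028.5 = 2503.8 + 1028.5 = 3532.31.
Reliability = 3532.31 / 4861.17 = 0.727.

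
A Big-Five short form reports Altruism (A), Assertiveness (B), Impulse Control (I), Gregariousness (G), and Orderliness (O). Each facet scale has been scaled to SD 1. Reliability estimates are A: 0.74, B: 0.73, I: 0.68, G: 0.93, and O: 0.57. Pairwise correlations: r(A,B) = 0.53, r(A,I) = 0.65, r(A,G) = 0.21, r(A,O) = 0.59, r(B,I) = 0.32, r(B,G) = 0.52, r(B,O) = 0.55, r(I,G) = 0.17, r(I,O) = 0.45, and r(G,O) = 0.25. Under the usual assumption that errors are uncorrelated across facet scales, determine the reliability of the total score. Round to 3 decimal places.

0.900

Var(A+B+I+G+O) = 5 + 2·[0.53 + 0.65 + 0.21 + 0.59 + 0.32 + 0.52 + 0.55 + 0.17 + 0.45 + 0.25] = 5 + 8.48 = 13.48.
Under uncorrelated errors the observed covariances equal the true-score covariances, so only the own-variance terms attenuate.
True-score variance = [0.74 + 0.73 + 0.68 + 0.93 + 0.57] + 8.48 = 3.65 + 8.48 = 12.13.
Reliability = 12.13 / 13.48 = 0.900.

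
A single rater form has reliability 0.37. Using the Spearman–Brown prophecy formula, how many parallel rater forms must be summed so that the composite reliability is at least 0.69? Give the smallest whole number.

k ≥ ρ*(1−ρ₁)/(ρ₁(1−ρ*)) = 0.69·0.63 / (0.37·0.31) = 3.790.
Smallest integer k = 4.

4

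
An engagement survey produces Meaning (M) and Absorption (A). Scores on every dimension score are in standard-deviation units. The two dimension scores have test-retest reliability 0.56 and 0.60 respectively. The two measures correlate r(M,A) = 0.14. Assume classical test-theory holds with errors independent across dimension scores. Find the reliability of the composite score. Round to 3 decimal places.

0.632

Var(M+A) = 2 + 2·[0.14] = 2 + 0.28 = 2.28.
Under uncorrelated errors the observed covariances equal the true-score covariances, so only the own-variance terms attenuate.
True-score variance = [0.56 + 0.60] + 0.28 = 1.16 + 0.28 = 1.44.
Reliability = 1.44 / 2.28 = 0.632.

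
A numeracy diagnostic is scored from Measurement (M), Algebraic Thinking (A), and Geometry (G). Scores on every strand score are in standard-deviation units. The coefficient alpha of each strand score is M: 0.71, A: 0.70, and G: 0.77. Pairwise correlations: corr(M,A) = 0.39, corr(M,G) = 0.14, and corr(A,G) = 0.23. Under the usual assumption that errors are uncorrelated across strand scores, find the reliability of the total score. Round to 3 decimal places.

0.819

Var(M+A+G) = 3 + 2·[0.39 + 0.14 + 0.23] = 3 + 1.52 = 4.52.
With uncorrelated errors the cross-covariances are all true-score covariance, so they carry over unchanged; only the diagonal terms shrink to ρᵢσᵢ².
True-score variance = [0.71 + 0.70 + 0.77] + 1.52 = 2.18 + 1.52 = 3.7.
Reliability = 3.7 / 4.52 = 0.819.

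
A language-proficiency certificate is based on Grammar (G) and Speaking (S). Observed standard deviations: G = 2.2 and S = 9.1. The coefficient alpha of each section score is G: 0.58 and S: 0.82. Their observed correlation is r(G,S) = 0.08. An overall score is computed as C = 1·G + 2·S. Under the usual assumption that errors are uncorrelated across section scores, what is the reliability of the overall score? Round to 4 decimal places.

0.8200

Var(C) = 2.2² + 2²·9.1² + 2·[2·2.2·9.1·0.08] = 336.08 + 6.4064 = 342.486.
Because errors are independent across components, Cov(Tᵢ,Tⱼ) = Cov(Xᵢ,Xⱼ); the off-diagonal part of the true-score variance is the same as above.
True-score variance = [2.2²·0.58 + 2²·9.1²·0.82] + 6.4064 = 274.424 + 6.4064 = 280.83.
Reliability = 280.83 / 342.486 = 0.8200.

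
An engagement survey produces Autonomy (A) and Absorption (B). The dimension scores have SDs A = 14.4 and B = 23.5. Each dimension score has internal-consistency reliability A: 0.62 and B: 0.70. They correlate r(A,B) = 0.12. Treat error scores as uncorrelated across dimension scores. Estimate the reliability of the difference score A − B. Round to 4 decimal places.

0.6396

Var(A−B) = 14.4² + 23.5² − 2·14.4·23.5·0.12 = 759.61 − 81.216 = 678.394.
With uncorrelated errors the cross-covariances are all true-score covariance, so they carry over unchanged; only the diagonal terms shrink to ρᵢσᵢ².
True-score variance = [14.4²·0.62 + 23.5²·0.70] − 81.216 = 515.138 − 81.216 = 433.922.
Reliability = 433.922 / 678.394 = 0.6396.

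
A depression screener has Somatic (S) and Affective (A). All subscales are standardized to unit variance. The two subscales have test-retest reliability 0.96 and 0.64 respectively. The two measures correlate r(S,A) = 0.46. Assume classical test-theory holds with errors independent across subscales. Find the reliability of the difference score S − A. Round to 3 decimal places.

Var(S−A) = 1 + 1 − 2·0.46 = 2 − 0.92 = 1.08.
Under uncorrelated errors the observed covariances equal the true-score covariances, so only the own-variance terms attenuate.
True-score variance = [0.96 + 0.64] − 0.92 = 1.6 − 0.92 = 0.68.
Reliability = 0.68 / 1.08 = 0.630.

0.630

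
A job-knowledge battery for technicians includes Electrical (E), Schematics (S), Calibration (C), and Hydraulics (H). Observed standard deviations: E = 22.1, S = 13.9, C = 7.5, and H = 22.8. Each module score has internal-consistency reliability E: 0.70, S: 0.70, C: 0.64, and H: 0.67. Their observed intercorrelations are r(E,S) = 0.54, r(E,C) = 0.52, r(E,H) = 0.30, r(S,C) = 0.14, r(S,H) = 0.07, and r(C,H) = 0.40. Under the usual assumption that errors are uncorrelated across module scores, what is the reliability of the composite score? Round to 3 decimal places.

Var(E+S+C+H) = 22.1² + 13.9² + 7.5² + 22.8² + 2·[22.1·13.9·0.54 + 22.1·7.5·0.52 + 22.1·22.8·0.30 + 13.9·7.5·0.14 + 13.9·22.8·0.07 + 7.5·22.8·0.40] = 1257.71 + 1016.83 = 2274.54.
Because errors are independent across components, Cov(Tᵢ,Tⱼ) = Cov(Xᵢ,Xⱼ); the off-diagonal part of the true-score variance is the same as above.
True-score variance = [22.1²·0.70 + 13.9²·0.70 + 7.5²·0.64 + 22.8²·0.67] + 1016.83 = 861.427 + 1016.83 = 1878.26.
Reliability = 1878.26 / 2274.54 = 0.826.

0.826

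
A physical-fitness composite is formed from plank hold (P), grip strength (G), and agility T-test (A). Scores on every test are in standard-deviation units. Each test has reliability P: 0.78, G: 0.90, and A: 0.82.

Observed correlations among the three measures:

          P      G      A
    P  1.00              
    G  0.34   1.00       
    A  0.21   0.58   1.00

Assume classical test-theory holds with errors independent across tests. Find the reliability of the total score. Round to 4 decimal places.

Var(P+G+A) = 3 + 2·[0.34 + 0.21 + 0.58] = 3 + 2.26 = 5.26.
Because errors are independent across components, Cov(Tᵢ,Tⱼ) = Cov(Xᵢ,Xⱼ); the off-diagonal part of the true-score variance is the same as above.
True-score variance = [0.78 + 0.90 + 0.82] + 2.26 = 2.5 + 2.26 = 4.76.
Reliability = 4.76 / 5.26 = 0.9049.

0.9049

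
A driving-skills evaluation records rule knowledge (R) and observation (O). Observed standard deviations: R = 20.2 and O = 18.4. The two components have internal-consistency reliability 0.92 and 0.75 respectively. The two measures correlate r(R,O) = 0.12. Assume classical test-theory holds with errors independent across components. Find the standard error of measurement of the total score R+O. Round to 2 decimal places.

10.83

Var(total) = 746.6 + 89.2032 = 835.803.
True-score variance = 629.317 + 89.2032 = 718.52, so reliability = 0.8597.
Error variance = 835.803 − 718.52 = 117.283; SEM = √117.283 = 10.83.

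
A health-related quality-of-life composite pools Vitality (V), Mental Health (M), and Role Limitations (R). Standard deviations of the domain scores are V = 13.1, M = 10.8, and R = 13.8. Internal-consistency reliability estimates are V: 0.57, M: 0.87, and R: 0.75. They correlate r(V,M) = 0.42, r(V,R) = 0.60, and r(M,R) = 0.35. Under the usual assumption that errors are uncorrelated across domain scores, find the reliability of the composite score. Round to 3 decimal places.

Var(V+M+R) = 13.1² + 10.8² + 13.8² + 2·[13.1·10.8·0.42 + 13.1·13.8·0.60 + 10.8·13.8·0.35] = 478.69 + 440.107 = 918.797.
With uncorrelated errors the cross-covariances are all true-score covariance, so they carry over unchanged; only the diagonal terms shrink to ρᵢσᵢ².
True-score variance = [13.1²·0.57 + 10.8²·0.87 + 13.8²·0.75] + 440.107 = 342.125 + 440.107 = 782.232.
Reliability = 782.232 / 918.797 = 0.851.

0.851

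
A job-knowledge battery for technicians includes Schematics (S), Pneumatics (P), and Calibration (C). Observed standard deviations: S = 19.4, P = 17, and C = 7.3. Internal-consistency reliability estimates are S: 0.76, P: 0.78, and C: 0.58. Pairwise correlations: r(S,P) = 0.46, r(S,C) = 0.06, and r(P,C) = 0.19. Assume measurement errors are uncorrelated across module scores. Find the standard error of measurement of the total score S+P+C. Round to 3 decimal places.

Var(total) = 718.65 + 367.568 = 1086.22.
True-score variance = 542.362 + 367.568 = 909.93, so reliability = 0.8377.
Error variance = 1086.22 − 909.93 = 176.288; SEM = √176.288 = 13.277.

13.277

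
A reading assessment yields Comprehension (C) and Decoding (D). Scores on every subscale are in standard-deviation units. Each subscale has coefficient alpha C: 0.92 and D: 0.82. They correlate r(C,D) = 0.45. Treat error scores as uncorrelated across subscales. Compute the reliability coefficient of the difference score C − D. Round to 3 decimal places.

0.764

Var(C−D) = 1 + 1 − 2·0.45 = 2 − 0.9 = 1.1.
With uncorrelated errors the cross-covariances are all true-score covariance, so they carry over unchanged; only the diagonal terms shrink to ρᵢσᵢ².
True-score variance = [0.92 + 0.82] − 0.9 = 1.74 − 0.9 = 0.84.
Reliability = 0.84 / 1.1 = 0.764.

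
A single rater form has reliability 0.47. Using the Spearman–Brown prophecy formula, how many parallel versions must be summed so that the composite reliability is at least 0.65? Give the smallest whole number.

k ≥ ρ*(1−ρ₁)/(ρ₁(1−ρ*)) = 0.65·0.53 / (0.47·0.35) = 2.094.
Smallest integer k = 3.

3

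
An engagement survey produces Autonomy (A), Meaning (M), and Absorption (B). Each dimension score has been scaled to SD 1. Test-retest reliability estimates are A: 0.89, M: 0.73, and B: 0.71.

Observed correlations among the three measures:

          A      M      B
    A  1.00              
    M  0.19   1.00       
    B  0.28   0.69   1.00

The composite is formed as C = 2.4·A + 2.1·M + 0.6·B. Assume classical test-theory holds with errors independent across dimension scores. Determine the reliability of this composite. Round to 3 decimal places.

0.871

Var(C) = 2.4² + 2.1² + 0.6² + 2·[5.04·0.19 + 1.44·0.28 + 1.26·0.69] = 10.53 + 4.4604 = 14.9904.
With uncorrelated errors the cross-covariances are all true-score covariance, so they carry over unchanged; only the diagonal terms shrink to ρᵢσᵢ².
True-score variance = [2.4²·0.89 + 2.1²·0.73 + 0.6²·0.71] + 4.4604 = 8.6013 + 4.4604 = 13.0617.
Reliability = 13.0617 / 14.9904 = 0.871.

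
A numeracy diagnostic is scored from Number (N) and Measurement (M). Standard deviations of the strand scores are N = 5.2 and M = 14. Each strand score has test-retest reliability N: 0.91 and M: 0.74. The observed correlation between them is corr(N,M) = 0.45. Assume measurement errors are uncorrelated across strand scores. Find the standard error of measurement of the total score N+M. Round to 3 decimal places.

Var(total) = 223.04 + 65.52 = 288.56.
True-score variance = 169.646 + 65.52 = 235.166, so reliability = 0.8150.
Error variance = 288.56 − 235.166 = 53.3936; SEM = √53.3936 = 7.307.

7.307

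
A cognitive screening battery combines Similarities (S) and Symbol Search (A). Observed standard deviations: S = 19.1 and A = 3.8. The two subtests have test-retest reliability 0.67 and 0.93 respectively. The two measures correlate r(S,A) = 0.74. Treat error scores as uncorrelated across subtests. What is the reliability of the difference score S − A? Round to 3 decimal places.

Var(S−A) = 19.1² + 3.8² − 2·19.1·3.8·0.74 = 379.25 − 107.418 = 271.832.
With uncorrelated errors the cross-covariances are all true-score covariance, so they carry over unchanged; only the diagonal terms shrink to ρᵢσᵢ².
True-score variance = [19.1²·0.67 + 3.8²·0.93] − 107.418 = 257.852 − 107.418 = 150.434.
Reliability = 150.434 / 271.832 = 0.553.

0.553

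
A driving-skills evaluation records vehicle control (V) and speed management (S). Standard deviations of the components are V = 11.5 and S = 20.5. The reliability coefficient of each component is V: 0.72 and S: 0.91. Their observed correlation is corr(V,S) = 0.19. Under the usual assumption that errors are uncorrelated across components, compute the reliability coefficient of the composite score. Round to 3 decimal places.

Var(V+S) = 11.5² + 20.5² + 2·[11.5·20.5·0.19] = 552.5 + 89.585 = 642.085.
With uncorrelated errors the cross-covariances are all true-score covariance, so they carry over unchanged; only the diagonal terms shrink to ρᵢσᵢ².
True-score variance = [11.5²·0.72 + 20.5²·0.91] + 89.585 = 477.648 + 89.585 = 567.233.
Reliability = 567.233 / 642.085 = 0.883.

0.883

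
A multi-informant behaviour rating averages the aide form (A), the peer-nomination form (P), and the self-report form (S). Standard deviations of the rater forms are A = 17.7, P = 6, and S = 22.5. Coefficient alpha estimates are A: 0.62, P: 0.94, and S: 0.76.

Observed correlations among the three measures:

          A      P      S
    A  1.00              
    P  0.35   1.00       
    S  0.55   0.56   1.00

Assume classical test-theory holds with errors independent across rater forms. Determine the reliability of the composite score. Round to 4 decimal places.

0.8402

Var(A+P+S) = 17.7² + 6² + 22.5² + 2·[17.7·6·0.35 + 17.7·22.5·0.55 + 6·22.5·0.56] = 855.54 + 663.615 = 1519.16.
With uncorrelated errors the cross-covariances are all true-score covariance, so they carry over unchanged; only the diagonal terms shrink to ρᵢσᵢ².
True-score variance = [17.7²·0.62 + 6²·0.94 + 22.5²·0.76] + 663.615 = 612.83 + 663.615 = 1276.44.
Reliability = 1276.44 / 1519.16 = 0.8402.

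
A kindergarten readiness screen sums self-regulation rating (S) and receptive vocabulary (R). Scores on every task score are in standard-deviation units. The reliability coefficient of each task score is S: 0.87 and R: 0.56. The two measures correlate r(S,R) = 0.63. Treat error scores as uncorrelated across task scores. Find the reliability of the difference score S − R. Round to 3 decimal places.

Var(S−R) = 1 + 1 − 2·0.63 = 2 − 1.26 = 0.74.
With uncorrelated errors the cross-covariances are all true-score covariance, so they carry over unchanged; only the diagonal terms shrink to ρᵢσᵢ².
True-score variance = [0.87 + 0.56] − 1.26 = 1.43 − 1.26 = 0.17.
Reliability = 0.17 / 0.74 = 0.230.

0.230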